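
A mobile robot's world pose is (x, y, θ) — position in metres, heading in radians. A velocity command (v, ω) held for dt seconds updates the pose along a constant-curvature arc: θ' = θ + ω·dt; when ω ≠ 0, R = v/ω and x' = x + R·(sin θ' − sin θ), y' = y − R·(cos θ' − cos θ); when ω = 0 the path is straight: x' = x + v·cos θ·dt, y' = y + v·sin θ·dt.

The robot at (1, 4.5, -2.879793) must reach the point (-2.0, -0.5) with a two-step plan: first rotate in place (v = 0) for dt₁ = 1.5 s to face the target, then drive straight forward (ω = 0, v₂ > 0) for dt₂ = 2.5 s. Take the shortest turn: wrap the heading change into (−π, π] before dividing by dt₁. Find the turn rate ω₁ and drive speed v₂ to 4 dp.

heading to target = atan2(-0.5−4.5, -2−1) = -2.1112
Δθ = wrap(-2.1112 − -2.8798) = 0.7686; ω₁ = Δθ/dt₁ = 0.5124
distance = √((-2−1)² + (-0.5−4.5)²) = 5.8310; v₂ = distance/dt₂ = 2.3324

ω₁ = 0.5124, v₂ = 2.3324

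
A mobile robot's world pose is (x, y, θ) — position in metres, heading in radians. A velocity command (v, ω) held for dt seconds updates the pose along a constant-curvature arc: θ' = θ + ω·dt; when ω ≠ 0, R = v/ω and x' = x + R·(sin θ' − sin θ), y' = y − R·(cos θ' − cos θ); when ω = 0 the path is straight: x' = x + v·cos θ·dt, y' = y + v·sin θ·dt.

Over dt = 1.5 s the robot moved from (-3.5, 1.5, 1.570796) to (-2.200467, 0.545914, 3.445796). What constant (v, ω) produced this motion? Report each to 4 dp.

Δθ = 3.445796 − 1.570796 = 1.875000
ω = Δθ/dt = 1.875000/1.5 = 1.2500
R = Δx/(sin θ' − sin θ) = -1.0000
v = R·ω = -1.0000·1.2500 = -1.2500

v = -1.2500, ω = 1.2500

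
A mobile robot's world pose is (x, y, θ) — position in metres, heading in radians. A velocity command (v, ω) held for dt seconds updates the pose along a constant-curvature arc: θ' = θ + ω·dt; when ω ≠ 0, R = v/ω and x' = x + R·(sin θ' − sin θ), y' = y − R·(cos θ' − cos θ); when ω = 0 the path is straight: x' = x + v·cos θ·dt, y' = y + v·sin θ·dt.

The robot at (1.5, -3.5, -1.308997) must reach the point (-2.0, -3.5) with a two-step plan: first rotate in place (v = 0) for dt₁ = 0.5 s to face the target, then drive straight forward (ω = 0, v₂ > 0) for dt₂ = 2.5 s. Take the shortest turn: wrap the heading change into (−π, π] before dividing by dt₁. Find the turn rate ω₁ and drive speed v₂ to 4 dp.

heading to target = atan2(-3.5−-3.5, -2−1.5) = 3.1416
Δθ = wrap(3.1416 − -1.3090) = -1.8326; ω₁ = Δθ/dt₁ = -3.6652
distance = √((-2−1.5)² + (-3.5−-3.5)²) = 3.5000; v₂ = distance/dt₂ = 1.4000

ω₁ = -3.6652, v₂ = 1.4000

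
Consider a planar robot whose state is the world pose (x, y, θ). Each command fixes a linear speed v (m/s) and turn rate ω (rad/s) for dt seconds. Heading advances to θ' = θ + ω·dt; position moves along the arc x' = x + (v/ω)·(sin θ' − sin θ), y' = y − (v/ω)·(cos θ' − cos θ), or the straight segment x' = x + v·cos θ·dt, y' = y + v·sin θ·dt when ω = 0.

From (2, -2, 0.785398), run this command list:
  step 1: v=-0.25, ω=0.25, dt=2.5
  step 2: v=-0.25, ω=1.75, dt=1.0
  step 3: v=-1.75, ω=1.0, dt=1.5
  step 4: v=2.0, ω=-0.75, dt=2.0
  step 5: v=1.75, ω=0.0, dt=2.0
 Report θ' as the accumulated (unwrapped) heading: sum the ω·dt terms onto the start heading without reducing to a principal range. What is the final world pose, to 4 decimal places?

(-2.5339, -3.6477, 3.1604)

step 1: θ'=1.4104 (R=-1.0000) → pose (1.7199, -2.5474, 1.4104)
step 2: θ'=3.1604 (R=-0.1429) → pose (1.8637, -2.7130, 3.1604)
step 3: θ'=4.6604 (R=-1.7500) → pose (3.5784, -1.0543, 4.6604)
step 4: θ'=3.1604 (R=-2.6667) → pose (0.9655, -3.5819, 3.1604)
step 5: θ'=3.1604 (straight) → pose (-2.5339, -3.6477, 3.1604)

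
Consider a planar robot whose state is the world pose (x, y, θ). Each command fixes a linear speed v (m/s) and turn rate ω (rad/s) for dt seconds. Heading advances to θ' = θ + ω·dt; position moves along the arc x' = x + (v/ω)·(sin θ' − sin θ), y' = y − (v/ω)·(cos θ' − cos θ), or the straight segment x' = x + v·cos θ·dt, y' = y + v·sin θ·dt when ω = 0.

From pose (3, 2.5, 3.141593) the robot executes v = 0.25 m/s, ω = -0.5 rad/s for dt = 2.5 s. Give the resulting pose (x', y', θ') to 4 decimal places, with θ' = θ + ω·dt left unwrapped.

θ' = 3.1416 + -0.5·2.5 = 1.8916
R = v/ω = 0.25/-0.5 = -0.5000
x' = 3 + -0.5000·(sin 1.8916 − sin 3.1416) = 2.5255
y' = 2.5 − -0.5000·(cos 1.8916 − cos 3.1416) = 2.8423

(2.5255, 2.8423, 1.8916)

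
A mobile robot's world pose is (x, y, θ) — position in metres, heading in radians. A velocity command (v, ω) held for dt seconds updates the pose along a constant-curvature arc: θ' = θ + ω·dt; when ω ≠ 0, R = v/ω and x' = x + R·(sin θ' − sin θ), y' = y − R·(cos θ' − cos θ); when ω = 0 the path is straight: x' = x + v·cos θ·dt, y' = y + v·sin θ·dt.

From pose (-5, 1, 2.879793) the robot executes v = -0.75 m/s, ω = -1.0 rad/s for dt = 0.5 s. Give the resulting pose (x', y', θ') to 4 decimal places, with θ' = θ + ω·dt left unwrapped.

θ' = 2.8798 + -1.0·0.5 = 2.3798
R = v/ω = -0.75/-1.0 = 0.7500
x' = -5 + 0.7500·(sin 2.3798 − sin 2.8798) = -4.6764
y' = 1 − 0.7500·(cos 2.3798 − cos 2.8798) = 0.8183

(-4.6764, 0.8183, 2.3798)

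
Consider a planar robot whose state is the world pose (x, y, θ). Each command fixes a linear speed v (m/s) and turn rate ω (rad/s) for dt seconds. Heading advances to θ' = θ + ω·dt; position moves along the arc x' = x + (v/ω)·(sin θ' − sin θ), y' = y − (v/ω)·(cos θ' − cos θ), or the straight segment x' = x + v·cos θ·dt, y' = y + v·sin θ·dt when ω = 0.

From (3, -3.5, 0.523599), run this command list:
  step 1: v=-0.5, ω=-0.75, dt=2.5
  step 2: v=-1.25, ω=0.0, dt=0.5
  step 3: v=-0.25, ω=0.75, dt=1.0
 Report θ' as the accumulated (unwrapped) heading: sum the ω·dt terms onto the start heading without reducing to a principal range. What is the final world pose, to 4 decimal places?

(1.7432, -2.2554, -0.6014)

step 1: θ'=-1.3514 (R=0.6667) → pose (2.0160, -3.0677, -1.3514)
step 2: θ'=-1.3514 (straight) → pose (1.8800, -2.4577, -1.3514)
step 3: θ'=-0.6014 (R=-0.3333) → pose (1.7432, -2.2554, -0.6014)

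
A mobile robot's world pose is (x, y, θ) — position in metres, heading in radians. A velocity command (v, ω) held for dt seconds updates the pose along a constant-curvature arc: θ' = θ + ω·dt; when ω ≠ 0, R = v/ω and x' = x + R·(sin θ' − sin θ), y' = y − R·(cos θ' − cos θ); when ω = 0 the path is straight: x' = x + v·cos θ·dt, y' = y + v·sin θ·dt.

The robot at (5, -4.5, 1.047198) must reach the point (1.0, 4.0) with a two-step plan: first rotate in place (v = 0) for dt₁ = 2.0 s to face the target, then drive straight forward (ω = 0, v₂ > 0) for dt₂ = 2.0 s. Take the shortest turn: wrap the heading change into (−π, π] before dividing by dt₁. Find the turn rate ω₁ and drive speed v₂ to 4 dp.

heading to target = atan2(4−-4.5, 1−5) = 2.0106
Δθ = wrap(2.0106 − 1.0472) = 0.9634; ω₁ = Δθ/dt₁ = 0.4817
distance = √((1−5)² + (4−-4.5)²) = 9.3941; v₂ = distance/dt₂ = 4.6971

ω₁ = 0.4817, v₂ = 4.6971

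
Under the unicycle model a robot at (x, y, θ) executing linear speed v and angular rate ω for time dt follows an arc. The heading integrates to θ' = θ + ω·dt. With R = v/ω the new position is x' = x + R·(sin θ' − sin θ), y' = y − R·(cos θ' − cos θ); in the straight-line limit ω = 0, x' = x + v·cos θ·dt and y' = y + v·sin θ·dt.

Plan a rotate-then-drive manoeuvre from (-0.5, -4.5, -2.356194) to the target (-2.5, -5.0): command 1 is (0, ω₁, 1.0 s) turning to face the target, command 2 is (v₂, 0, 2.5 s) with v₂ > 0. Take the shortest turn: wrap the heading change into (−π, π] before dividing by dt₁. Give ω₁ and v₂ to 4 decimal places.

heading to target = atan2(-5−-4.5, -2.5−-0.5) = -2.8966
Δθ = wrap(-2.8966 − -2.3562) = -0.5404; ω₁ = Δθ/dt₁ = -0.5404
distance = √((-2.5−-0.5)² + (-5−-4.5)²) = 2.0616; v₂ = distance/dt₂ = 0.8246

ω₁ = -0.5404, v₂ = 0.8246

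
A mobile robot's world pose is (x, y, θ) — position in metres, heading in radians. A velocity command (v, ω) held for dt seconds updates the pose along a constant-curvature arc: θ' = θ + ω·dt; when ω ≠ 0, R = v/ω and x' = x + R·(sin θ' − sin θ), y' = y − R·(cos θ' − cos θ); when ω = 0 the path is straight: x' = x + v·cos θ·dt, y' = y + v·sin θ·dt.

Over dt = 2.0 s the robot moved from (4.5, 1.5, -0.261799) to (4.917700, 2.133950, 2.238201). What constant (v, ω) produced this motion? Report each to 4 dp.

Δθ = 2.238201 − -0.261799 = 2.500000
ω = Δθ/dt = 2.500000/2.0 = 1.2500
R = −Δy/(cos θ' − cos θ) = 0.4000
v = R·ω = 0.4000·1.2500 = 0.5000

v = 0.5000, ω = 1.2500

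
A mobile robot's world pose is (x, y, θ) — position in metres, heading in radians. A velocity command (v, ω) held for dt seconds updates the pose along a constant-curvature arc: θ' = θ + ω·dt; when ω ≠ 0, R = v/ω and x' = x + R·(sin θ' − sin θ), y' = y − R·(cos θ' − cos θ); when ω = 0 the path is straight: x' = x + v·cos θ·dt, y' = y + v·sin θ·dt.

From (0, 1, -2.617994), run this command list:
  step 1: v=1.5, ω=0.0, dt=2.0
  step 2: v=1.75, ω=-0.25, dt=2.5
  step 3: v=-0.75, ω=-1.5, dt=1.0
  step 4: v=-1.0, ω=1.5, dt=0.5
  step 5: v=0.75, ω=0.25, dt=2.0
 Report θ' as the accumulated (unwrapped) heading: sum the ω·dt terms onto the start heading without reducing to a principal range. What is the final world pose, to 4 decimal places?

step 1: θ'=-2.6180 (straight) → pose (-2.5981, -0.5000, -2.6180)
step 2: θ'=-3.2430 (R=-7.0000) → pose (-6.8067, -1.4019, -3.2430)
step 3: θ'=-4.7430 (R=0.5000) → pose (-6.3575, -1.9146, -4.7430)
step 4: θ'=-3.9930 (R=-0.6667) → pose (-6.1926, -2.3743, -3.9930)
step 5: θ'=-3.4930 (R=3.0000) → pose (-7.4166, -1.5344, -3.4930)

(-7.4166, -1.5344, -3.4930)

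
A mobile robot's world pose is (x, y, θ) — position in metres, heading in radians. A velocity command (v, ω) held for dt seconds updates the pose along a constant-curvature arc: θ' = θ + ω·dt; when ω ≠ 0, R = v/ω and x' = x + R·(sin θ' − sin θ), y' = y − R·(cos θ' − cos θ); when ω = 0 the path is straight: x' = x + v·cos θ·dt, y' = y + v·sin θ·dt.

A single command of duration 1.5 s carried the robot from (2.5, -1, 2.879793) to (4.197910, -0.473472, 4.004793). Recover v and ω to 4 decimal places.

v = -1.2500, ω = 0.7500

Δθ = 4.004793 − 2.879793 = 1.125000
ω = Δθ/dt = 1.125000/1.5 = 0.7500
R = Δx/(sin θ' − sin θ) = -1.6667
v = R·ω = -1.6667·0.7500 = -1.2500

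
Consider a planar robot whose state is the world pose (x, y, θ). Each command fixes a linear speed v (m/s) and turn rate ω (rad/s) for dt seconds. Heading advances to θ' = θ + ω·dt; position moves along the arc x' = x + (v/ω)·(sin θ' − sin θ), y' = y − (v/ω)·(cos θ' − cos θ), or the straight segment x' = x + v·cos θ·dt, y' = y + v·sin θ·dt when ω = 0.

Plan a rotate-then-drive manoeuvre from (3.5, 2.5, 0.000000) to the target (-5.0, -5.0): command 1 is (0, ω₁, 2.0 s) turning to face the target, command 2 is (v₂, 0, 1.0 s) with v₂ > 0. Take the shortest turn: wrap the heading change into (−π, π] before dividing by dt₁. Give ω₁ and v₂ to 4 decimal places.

heading to target = atan2(-5−2.5, -5−3.5) = -2.4186
Δθ = wrap(-2.4186 − 0.0000) = -2.4186; ω₁ = Δθ/dt₁ = -1.2093
distance = √((-5−3.5)² + (-5−2.5)²) = 11.3358; v₂ = distance/dt₂ = 11.3358

ω₁ = -1.2093, v₂ = 11.3358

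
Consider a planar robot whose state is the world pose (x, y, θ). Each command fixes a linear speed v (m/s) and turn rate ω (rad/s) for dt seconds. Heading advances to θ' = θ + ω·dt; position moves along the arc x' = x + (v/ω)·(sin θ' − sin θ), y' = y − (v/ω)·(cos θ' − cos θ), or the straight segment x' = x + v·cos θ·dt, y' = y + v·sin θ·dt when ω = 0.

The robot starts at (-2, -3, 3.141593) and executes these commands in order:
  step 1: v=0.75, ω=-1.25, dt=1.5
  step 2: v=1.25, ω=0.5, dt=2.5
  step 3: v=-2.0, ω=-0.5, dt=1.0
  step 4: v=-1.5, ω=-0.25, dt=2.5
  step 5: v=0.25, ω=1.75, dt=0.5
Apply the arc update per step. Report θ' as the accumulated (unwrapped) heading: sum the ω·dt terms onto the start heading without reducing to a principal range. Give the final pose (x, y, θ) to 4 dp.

(-1.7669, -4.5027, 2.2666)

step 1: θ'=1.2666 (R=-0.6000) → pose (-2.5725, -2.2203, 1.2666)
step 2: θ'=2.5166 (R=2.5000) → pose (-3.4949, 0.5560, 2.5166)
step 3: θ'=2.0166 (R=4.0000) → pose (-2.2262, -0.9632, 2.0166)
step 4: θ'=1.3916 (R=6.0000) → pose (-1.7359, -4.6197, 1.3916)
step 5: θ'=2.2666 (R=0.1429) → pose (-1.7669, -4.5027, 2.2666)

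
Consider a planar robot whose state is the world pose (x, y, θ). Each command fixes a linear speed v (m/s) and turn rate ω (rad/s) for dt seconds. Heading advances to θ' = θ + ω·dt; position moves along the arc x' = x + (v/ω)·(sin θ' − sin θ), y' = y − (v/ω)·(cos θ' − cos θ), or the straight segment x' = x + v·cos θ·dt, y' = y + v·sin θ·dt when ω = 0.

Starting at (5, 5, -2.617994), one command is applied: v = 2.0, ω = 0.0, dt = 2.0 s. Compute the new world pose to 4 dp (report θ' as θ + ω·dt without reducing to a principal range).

(1.5359, 3.0000, -2.6180)

θ' = -2.6180 + 0.0·2.0 = -2.6180
ω = 0 → straight: x' = 5 + 2.0·cos(-2.6180)·2.0 = 1.5359
y' = 5 + 2.0·sin(-2.6180)·2.0 = 3.0000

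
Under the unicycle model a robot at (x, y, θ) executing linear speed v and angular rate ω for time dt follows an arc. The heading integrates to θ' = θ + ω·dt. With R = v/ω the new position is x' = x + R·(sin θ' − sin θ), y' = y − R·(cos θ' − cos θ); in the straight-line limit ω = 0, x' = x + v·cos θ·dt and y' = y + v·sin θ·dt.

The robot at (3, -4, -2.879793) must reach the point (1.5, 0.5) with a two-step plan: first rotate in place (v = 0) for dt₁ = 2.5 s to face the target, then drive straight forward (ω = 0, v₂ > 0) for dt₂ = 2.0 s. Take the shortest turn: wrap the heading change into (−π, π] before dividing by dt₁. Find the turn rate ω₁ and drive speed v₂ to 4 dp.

heading to target = atan2(0.5−-4, 1.5−3) = 1.8925
Δθ = wrap(1.8925 − -2.8798) = -1.5108; ω₁ = Δθ/dt₁ = -0.6043
distance = √((1.5−3)² + (0.5−-4)²) = 4.7434; v₂ = distance/dt₂ = 2.3717

ω₁ = -0.6043, v₂ = 2.3717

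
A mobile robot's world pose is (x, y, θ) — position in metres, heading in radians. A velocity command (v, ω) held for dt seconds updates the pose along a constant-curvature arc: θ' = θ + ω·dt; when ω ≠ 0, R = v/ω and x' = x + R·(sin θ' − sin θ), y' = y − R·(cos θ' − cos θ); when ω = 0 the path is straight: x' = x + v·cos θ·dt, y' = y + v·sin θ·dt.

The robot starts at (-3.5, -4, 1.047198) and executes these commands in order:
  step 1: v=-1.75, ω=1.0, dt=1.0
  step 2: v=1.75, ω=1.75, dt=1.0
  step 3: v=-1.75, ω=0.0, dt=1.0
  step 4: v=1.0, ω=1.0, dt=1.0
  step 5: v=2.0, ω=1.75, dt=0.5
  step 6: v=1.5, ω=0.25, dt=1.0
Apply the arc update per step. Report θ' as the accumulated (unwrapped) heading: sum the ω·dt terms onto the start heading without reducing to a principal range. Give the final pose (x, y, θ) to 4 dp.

step 1: θ'=2.0472 (R=-1.7500) → pose (-3.5396, -5.6775, 2.0472)
step 2: θ'=3.7972 (R=1.0000) → pose (-5.0379, -5.3434, 3.7972)
step 3: θ'=3.7972 (straight) → pose (-3.6507, -4.2766, 3.7972)
step 4: θ'=4.7972 (R=1.0000) → pose (-4.0375, -5.1539, 4.7972)
step 5: θ'=5.6722 (R=1.1429) → pose (-3.5543, -5.9932, 5.6722)
step 6: θ'=5.9222 (R=6.0000) → pose (-2.2315, -6.6920, 5.9222)

(-2.2315, -6.6920, 5.9222)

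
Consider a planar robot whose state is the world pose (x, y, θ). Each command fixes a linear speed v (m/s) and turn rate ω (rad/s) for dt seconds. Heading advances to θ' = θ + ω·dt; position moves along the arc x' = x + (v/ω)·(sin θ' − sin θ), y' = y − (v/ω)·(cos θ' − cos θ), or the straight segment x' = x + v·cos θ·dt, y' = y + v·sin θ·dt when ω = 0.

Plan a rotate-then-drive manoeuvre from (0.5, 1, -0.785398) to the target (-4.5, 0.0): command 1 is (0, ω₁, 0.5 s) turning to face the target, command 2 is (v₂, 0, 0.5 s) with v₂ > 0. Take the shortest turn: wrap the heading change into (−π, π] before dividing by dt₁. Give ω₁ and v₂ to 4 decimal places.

ω₁ = -4.3176, v₂ = 10.1980

heading to target = atan2(0−1, -4.5−0.5) = -2.9442
Δθ = wrap(-2.9442 − -0.7854) = -2.1588; ω₁ = Δθ/dt₁ = -4.3176
distance = √((-4.5−0.5)² + (0−1)²) = 5.0990; v₂ = distance/dt₂ = 10.1980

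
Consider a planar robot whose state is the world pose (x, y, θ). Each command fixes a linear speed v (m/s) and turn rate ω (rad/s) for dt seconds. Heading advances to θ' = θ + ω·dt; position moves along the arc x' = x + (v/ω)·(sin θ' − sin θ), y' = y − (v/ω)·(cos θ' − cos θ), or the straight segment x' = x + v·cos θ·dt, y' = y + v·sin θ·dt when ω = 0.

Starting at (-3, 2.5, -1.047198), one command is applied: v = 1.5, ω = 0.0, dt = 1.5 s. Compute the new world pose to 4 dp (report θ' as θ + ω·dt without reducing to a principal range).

θ' = -1.0472 + 0.0·1.5 = -1.0472
ω = 0 → straight: x' = -3 + 1.5·cos(-1.0472)·1.5 = -1.8750
y' = 2.5 + 1.5·sin(-1.0472)·1.5 = 0.5514

(-1.8750, 0.5514, -1.0472)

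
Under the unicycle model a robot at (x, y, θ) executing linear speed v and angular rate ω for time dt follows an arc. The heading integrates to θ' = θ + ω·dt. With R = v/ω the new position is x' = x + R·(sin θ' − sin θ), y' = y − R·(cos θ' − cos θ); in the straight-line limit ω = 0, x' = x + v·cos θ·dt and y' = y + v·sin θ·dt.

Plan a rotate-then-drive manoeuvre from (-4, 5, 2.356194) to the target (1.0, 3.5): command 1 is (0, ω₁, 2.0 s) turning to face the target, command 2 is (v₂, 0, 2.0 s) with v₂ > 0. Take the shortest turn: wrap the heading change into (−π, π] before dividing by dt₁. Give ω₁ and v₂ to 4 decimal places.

ω₁ = -1.3238, v₂ = 2.6101

heading to target = atan2(3.5−5, 1−-4) = -0.2915
Δθ = wrap(-0.2915 − 2.3562) = -2.6477; ω₁ = Δθ/dt₁ = -1.3238
distance = √((1−-4)² + (3.5−5)²) = 5.2202; v₂ = distance/dt₂ = 2.6101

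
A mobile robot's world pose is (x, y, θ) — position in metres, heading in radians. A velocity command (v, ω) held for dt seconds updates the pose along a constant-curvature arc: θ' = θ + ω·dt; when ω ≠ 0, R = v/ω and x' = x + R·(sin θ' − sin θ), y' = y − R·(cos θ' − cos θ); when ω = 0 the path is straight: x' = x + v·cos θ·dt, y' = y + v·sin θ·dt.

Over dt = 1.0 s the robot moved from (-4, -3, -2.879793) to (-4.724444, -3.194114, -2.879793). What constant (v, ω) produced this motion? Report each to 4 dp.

Δθ = -2.879793 − -2.879793 = 0.000000
ω = Δθ/dt = 0.000000/1.0 = 0.0000
ω = 0 → v = (Δx·cos θ + Δy·sin θ)/dt = 0.7500

v = 0.7500, ω = 0.0000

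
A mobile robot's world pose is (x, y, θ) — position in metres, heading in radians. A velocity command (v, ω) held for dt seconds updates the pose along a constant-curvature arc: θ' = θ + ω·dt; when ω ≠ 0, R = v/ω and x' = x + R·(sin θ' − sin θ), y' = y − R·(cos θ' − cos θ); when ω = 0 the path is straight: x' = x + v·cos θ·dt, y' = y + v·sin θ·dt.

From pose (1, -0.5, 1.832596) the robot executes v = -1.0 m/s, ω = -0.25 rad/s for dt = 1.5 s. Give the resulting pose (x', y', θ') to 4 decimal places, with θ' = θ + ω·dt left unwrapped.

θ' = 1.8326 + -0.25·1.5 = 1.4576
R = v/ω = -1.0/-0.25 = 4.0000
x' = 1 + 4.0000·(sin 1.4576 − sin 1.8326) = 1.1107
y' = -0.5 − 4.0000·(cos 1.4576 − cos 1.8326) = -1.9871

(1.1107, -1.9871, 1.4576)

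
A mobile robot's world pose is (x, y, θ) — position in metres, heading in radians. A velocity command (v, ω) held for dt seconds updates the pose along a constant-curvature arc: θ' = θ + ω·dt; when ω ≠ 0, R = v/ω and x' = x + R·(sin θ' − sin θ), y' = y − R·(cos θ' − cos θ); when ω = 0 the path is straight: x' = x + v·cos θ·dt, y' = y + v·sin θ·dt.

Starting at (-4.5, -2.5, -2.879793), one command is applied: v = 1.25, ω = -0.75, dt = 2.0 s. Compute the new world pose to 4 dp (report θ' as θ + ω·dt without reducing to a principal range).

θ' = -2.8798 + -0.75·2.0 = -4.3798
R = v/ω = 1.25/-0.75 = -1.6667
x' = -4.5 + -1.6667·(sin -4.3798 − sin -2.8798) = -6.5067
y' = -2.5 − -1.6667·(cos -4.3798 − cos -2.8798) = -1.4343

(-6.5067, -1.4343, -4.3798)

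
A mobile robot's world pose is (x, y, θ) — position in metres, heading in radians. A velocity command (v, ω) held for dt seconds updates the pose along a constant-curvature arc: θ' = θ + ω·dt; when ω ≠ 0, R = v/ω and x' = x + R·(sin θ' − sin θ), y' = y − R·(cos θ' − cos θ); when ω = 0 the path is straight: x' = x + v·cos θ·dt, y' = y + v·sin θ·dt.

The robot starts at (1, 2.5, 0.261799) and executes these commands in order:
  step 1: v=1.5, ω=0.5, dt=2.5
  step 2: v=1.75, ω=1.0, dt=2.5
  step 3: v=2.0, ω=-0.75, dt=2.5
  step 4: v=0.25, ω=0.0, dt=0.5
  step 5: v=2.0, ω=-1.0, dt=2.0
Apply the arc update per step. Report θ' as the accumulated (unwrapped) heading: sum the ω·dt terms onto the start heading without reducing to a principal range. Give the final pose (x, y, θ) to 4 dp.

(-2.8075, 9.9007, 0.1368)

step 1: θ'=1.5118 (R=3.0000) → pose (3.2183, 5.2209, 1.5118)
step 2: θ'=4.0118 (R=1.7500) → pose (0.1336, 6.4522, 4.0118)
step 3: θ'=2.1368 (R=-2.6667) → pose (-4.1558, 6.7413, 2.1368)
step 4: θ'=2.1368 (straight) → pose (-4.2228, 6.8468, 2.1368)
step 5: θ'=0.1368 (R=-2.0000) → pose (-2.8075, 9.9007, 0.1368)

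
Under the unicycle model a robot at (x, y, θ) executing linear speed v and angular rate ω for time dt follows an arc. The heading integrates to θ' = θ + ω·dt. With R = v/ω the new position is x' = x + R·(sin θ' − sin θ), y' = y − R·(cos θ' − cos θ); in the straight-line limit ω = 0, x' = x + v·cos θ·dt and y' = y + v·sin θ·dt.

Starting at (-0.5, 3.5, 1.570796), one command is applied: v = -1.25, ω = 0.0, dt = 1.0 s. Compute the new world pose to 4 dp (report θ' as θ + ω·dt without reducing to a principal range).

(-0.5000, 2.2500, 1.5708)

θ' = 1.5708 + 0.0·1.0 = 1.5708
ω = 0 → straight: x' = -0.5 + -1.25·cos(1.5708)·1.0 = -0.5000
y' = 3.5 + -1.25·sin(1.5708)·1.0 = 2.2500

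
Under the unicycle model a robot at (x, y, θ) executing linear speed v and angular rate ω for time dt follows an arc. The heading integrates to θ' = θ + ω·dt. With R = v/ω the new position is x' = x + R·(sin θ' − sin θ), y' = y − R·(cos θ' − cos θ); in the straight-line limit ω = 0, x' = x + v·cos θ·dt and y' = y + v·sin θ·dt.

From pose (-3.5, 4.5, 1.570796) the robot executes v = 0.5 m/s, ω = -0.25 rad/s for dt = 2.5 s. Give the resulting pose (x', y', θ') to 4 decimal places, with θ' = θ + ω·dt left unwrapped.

θ' = 1.5708 + -0.25·2.5 = 0.9458
R = v/ω = 0.5/-0.25 = -2.0000
x' = -3.5 + -2.0000·(sin 0.9458 − sin 1.5708) = -3.1219
y' = 4.5 − -2.0000·(cos 0.9458 − cos 1.5708) = 5.6702

(-3.1219, 5.6702, 0.9458)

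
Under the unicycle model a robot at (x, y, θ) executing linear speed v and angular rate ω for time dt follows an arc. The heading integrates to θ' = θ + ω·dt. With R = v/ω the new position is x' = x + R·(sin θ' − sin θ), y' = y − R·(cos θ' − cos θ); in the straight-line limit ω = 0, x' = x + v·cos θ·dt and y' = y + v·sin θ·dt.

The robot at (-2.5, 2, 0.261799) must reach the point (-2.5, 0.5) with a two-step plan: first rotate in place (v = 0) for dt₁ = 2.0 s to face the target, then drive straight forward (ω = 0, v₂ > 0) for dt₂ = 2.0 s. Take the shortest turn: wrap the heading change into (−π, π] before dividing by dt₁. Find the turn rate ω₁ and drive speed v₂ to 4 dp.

ω₁ = -0.9163, v₂ = 0.7500

heading to target = atan2(0.5−2, -2.5−-2.5) = -1.5708
Δθ = wrap(-1.5708 − 0.2618) = -1.8326; ω₁ = Δθ/dt₁ = -0.9163
distance = √((-2.5−-2.5)² + (0.5−2)²) = 1.5000; v₂ = distance/dt₂ = 0.7500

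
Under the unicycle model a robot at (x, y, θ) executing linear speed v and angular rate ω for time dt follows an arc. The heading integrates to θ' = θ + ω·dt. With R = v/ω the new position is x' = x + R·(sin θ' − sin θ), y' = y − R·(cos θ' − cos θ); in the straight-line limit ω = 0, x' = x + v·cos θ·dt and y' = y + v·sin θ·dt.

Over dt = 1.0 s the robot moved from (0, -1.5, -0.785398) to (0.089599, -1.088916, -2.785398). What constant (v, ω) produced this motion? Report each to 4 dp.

Δθ = -2.785398 − -0.785398 = -2.000000
ω = Δθ/dt = -2.000000/1.0 = -2.0000
R = −Δy/(cos θ' − cos θ) = 0.2500
v = R·ω = 0.2500·-2.0000 = -0.5000

v = -0.5000, ω = -2.0000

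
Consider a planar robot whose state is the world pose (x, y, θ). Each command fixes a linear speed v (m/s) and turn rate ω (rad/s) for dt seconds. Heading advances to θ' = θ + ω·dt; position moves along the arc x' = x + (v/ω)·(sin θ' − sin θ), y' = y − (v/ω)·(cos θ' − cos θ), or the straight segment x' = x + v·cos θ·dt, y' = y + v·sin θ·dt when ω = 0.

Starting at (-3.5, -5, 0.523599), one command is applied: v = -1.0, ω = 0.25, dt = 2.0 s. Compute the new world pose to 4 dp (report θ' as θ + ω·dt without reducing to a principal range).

θ' = 0.5236 + 0.25·2.0 = 1.0236
R = v/ω = -1.0/0.25 = -4.0000
x' = -3.5 + -4.0000·(sin 1.0236 − sin 0.5236) = -4.9159
y' = -5 − -4.0000·(cos 1.0236 − cos 0.5236) = -6.3829

(-4.9159, -6.3829, 1.0236)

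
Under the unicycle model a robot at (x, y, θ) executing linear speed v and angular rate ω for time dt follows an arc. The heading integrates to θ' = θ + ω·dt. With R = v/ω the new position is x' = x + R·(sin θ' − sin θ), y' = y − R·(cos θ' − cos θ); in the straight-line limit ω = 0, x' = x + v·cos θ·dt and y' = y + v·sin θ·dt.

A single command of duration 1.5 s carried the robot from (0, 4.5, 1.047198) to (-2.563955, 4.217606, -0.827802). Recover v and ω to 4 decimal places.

v = -2.0000, ω = -1.2500

Δθ = -0.827802 − 1.047198 = -1.875000
ω = Δθ/dt = -1.875000/1.5 = -1.2500
R = Δx/(sin θ' − sin θ) = 1.6000
v = R·ω = 1.6000·-1.2500 = -2.0000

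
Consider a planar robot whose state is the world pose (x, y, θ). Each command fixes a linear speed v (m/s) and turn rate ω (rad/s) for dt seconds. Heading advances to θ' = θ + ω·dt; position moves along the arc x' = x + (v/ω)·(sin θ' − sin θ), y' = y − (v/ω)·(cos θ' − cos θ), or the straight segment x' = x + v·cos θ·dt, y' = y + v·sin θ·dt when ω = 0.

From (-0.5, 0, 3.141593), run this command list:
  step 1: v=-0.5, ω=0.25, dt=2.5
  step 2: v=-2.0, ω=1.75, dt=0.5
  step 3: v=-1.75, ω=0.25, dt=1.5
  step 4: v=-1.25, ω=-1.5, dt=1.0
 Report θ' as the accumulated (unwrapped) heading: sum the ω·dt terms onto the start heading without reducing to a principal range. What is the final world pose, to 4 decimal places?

step 1: θ'=3.7666 (R=-2.0000) → pose (0.6702, 0.3781, 3.7666)
step 2: θ'=4.6416 (R=-1.1429) → pose (1.1415, 1.2240, 4.6416)
step 3: θ'=5.0166 (R=-7.0000) → pose (0.8376, 3.8159, 5.0166)
step 4: θ'=3.5166 (R=0.8333) → pose (1.3275, 4.8410, 3.5166)

(1.3275, 4.8410, 3.5166)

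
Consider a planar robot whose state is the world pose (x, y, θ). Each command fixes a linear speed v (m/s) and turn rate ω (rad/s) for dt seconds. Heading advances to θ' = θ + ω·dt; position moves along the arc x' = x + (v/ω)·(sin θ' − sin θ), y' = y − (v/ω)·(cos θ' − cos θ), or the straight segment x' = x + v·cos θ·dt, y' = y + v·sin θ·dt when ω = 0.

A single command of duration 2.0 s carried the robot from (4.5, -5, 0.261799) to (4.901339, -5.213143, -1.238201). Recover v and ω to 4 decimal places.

v = 0.2500, ω = -0.7500

Δθ = -1.238201 − 0.261799 = -1.500000
ω = Δθ/dt = -1.500000/2.0 = -0.7500
R = Δx/(sin θ' − sin θ) = -0.3333
v = R·ω = -0.3333·-0.7500 = 0.2500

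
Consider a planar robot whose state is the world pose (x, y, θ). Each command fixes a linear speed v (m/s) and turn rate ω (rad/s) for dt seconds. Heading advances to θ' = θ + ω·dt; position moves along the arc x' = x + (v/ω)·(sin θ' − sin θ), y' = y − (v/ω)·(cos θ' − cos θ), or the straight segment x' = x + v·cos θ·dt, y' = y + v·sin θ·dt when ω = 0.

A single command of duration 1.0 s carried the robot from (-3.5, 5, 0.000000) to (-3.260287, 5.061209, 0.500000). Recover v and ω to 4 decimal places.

v = 0.2500, ω = 0.5000

Δθ = 0.500000 − 0.000000 = 0.500000
ω = Δθ/dt = 0.500000/1.0 = 0.5000
R = Δx/(sin θ' − sin θ) = 0.5000
v = R·ω = 0.5000·0.5000 = 0.2500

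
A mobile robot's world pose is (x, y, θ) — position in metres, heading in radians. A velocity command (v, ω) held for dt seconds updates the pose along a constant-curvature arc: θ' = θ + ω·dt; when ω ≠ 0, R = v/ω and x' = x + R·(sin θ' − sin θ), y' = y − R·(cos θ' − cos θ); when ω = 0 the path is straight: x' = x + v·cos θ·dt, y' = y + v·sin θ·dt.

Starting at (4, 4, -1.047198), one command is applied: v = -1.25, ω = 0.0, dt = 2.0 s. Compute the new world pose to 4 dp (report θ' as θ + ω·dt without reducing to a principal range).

θ' = -1.0472 + 0.0·2.0 = -1.0472
ω = 0 → straight: x' = 4 + -1.25·cos(-1.0472)·2.0 = 2.7500
y' = 4 + -1.25·sin(-1.0472)·2.0 = 6.1651

(2.7500, 6.1651, -1.0472)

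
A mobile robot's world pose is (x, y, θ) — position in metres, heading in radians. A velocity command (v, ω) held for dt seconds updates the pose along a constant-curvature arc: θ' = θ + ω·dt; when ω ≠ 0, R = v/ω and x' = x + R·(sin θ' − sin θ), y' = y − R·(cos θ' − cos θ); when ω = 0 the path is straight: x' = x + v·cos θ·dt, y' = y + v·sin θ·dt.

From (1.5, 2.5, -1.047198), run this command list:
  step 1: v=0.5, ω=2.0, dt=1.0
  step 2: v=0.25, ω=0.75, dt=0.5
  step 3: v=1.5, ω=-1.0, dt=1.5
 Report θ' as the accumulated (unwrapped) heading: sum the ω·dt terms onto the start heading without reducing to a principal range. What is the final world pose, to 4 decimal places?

step 1: θ'=0.9528 (R=0.2500) → pose (1.9203, 2.4801, 0.9528)
step 2: θ'=1.3278 (R=0.3333) → pose (1.9721, 2.5931, 1.3278)
step 3: θ'=-0.1722 (R=-1.5000) → pose (3.6851, 3.7100, -0.1722)

(3.6851, 3.7100, -0.1722)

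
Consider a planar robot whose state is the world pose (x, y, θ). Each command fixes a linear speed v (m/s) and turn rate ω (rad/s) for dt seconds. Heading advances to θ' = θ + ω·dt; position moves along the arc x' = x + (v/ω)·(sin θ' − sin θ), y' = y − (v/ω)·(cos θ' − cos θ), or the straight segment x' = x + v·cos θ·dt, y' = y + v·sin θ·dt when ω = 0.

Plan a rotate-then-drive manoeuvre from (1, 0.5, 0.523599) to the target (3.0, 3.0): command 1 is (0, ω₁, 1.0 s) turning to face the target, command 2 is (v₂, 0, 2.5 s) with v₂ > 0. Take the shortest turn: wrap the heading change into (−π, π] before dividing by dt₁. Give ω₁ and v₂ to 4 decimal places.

ω₁ = 0.3725, v₂ = 1.2806

heading to target = atan2(3−0.5, 3−1) = 0.8961
Δθ = wrap(0.8961 − 0.5236) = 0.3725; ω₁ = Δθ/dt₁ = 0.3725
distance = √((3−1)² + (3−0.5)²) = 3.2016; v₂ = distance/dt₂ = 1.2806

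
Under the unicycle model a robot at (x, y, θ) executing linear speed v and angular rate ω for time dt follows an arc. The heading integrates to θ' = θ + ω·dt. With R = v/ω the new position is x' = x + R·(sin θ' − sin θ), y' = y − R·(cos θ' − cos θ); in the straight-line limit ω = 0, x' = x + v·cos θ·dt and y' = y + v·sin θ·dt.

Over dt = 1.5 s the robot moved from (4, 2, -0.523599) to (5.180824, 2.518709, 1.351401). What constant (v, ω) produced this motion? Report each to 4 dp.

Δθ = 1.351401 − -0.523599 = 1.875000
ω = Δθ/dt = 1.875000/1.5 = 1.2500
R = Δx/(sin θ' − sin θ) = 0.8000
v = R·ω = 0.8000·1.2500 = 1.0000

v = 1.0000, ω = 1.2500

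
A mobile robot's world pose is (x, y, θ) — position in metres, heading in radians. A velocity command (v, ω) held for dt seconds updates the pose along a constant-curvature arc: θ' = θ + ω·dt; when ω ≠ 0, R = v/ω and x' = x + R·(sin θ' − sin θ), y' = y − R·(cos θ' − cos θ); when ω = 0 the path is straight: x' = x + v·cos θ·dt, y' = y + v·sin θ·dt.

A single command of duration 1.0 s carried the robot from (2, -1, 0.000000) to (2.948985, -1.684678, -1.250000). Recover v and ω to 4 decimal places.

Δθ = -1.250000 − 0.000000 = -1.250000
ω = Δθ/dt = -1.250000/1.0 = -1.2500
R = Δx/(sin θ' − sin θ) = -1.0000
v = R·ω = -1.0000·-1.2500 = 1.2500

v = 1.2500, ω = -1.2500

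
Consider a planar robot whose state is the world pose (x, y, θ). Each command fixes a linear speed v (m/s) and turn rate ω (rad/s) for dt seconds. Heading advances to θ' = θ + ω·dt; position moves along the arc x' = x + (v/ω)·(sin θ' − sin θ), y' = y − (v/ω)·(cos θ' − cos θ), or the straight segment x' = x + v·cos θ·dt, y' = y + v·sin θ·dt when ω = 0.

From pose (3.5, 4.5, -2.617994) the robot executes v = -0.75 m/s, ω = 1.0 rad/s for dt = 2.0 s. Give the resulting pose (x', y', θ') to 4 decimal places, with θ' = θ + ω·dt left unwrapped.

θ' = -2.6180 + 1.0·2.0 = -0.6180
R = v/ω = -0.75/1.0 = -0.7500
x' = 3.5 + -0.7500·(sin -0.6180 − sin -2.6180) = 3.5596
y' = 4.5 − -0.7500·(cos -0.6180 − cos -2.6180) = 5.7608

(3.5596, 5.7608, -0.6180)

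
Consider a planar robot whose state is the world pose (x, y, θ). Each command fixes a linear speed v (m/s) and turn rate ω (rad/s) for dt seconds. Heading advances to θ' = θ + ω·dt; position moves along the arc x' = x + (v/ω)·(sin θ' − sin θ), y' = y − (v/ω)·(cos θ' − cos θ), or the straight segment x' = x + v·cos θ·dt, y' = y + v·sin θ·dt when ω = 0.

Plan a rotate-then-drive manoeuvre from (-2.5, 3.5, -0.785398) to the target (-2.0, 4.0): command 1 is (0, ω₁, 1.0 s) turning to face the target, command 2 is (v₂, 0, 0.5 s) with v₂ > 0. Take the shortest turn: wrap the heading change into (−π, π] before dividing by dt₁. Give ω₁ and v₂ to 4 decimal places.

ω₁ = 1.5708, v₂ = 1.4142

heading to target = atan2(4−3.5, -2−-2.5) = 0.7854
Δθ = wrap(0.7854 − -0.7854) = 1.5708; ω₁ = Δθ/dt₁ = 1.5708
distance = √((-2−-2.5)² + (4−3.5)²) = 0.7071; v₂ = distance/dt₂ = 1.4142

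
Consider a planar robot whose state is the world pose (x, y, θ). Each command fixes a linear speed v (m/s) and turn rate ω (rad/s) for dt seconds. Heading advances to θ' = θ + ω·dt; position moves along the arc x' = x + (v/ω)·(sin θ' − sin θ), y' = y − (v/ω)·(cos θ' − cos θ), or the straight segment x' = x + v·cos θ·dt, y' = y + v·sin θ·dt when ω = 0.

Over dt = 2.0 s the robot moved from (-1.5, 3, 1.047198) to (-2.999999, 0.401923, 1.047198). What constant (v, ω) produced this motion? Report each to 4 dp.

v = -1.5000, ω = 0.0000

Δθ = 1.047198 − 1.047198 = 0.000000
ω = Δθ/dt = 0.000000/2.0 = 0.0000
ω = 0 → v = (Δx·cos θ + Δy·sin θ)/dt = -1.5000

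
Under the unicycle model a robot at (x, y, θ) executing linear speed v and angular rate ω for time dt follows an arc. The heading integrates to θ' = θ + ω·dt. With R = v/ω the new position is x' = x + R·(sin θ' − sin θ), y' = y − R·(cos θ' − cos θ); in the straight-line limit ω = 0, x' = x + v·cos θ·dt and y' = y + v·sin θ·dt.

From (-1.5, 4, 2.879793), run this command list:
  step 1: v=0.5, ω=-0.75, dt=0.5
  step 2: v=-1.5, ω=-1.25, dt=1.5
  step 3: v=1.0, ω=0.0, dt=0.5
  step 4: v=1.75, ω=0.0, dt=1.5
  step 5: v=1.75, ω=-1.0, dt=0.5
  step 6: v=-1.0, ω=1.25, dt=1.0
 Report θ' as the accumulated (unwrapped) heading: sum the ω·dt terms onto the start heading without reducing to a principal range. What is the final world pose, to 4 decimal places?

(0.9171, 3.6935, 1.3798)

step 1: θ'=2.5048 (R=-0.6667) → pose (-1.7239, 4.1079, 2.5048)
step 2: θ'=0.6298 (R=1.2000) → pose (-1.7306, 2.1734, 0.6298)
step 3: θ'=0.6298 (straight) → pose (-1.3266, 2.4679, 0.6298)
step 4: θ'=0.6298 (straight) → pose (0.7948, 4.0139, 0.6298)
step 5: θ'=0.1298 (R=-1.7500) → pose (1.5990, 4.3349, 0.1298)
step 6: θ'=1.3798 (R=-0.8000) → pose (0.9171, 3.6935, 1.3798)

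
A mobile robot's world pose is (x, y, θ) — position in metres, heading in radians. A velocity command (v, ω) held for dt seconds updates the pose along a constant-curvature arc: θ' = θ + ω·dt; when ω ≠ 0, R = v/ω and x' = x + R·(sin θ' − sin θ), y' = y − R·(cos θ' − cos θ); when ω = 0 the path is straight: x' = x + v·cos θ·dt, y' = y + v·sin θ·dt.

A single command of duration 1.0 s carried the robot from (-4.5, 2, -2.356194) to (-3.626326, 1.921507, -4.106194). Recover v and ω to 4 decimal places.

v = -1.0000, ω = -1.7500

Δθ = -4.106194 − -2.356194 = -1.750000
ω = Δθ/dt = -1.750000/1.0 = -1.7500
R = Δx/(sin θ' − sin θ) = 0.5714
v = R·ω = 0.5714·-1.7500 = -1.0000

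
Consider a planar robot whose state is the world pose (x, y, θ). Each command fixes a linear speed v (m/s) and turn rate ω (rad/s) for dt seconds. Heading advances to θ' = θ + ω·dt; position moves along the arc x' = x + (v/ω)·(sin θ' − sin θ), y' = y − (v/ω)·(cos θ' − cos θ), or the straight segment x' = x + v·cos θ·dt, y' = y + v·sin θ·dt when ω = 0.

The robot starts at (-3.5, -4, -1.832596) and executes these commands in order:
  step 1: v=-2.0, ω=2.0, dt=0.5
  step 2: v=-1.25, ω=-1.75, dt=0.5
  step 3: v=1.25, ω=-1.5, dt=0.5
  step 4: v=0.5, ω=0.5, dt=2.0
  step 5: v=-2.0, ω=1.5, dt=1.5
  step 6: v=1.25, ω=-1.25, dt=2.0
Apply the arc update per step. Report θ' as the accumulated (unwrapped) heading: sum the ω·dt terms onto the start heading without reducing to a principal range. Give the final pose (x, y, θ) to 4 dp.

step 1: θ'=-0.8326 (R=-1.0000) → pose (-3.7262, -3.0682, -0.8326)
step 2: θ'=-1.7076 (R=0.7143) → pose (-3.9055, -2.4901, -1.7076)
step 3: θ'=-2.4576 (R=-0.8333) → pose (-4.2045, -3.0224, -2.4576)
step 4: θ'=-1.4576 (R=1.0000) → pose (-4.5662, -3.9104, -1.4576)
step 5: θ'=0.7924 (R=-1.3333) → pose (-6.8404, -3.1248, 0.7924)
step 6: θ'=-1.7076 (R=-1.0000) → pose (-5.1377, -3.9633, -1.7076)

(-5.1377, -3.9633, -1.7076)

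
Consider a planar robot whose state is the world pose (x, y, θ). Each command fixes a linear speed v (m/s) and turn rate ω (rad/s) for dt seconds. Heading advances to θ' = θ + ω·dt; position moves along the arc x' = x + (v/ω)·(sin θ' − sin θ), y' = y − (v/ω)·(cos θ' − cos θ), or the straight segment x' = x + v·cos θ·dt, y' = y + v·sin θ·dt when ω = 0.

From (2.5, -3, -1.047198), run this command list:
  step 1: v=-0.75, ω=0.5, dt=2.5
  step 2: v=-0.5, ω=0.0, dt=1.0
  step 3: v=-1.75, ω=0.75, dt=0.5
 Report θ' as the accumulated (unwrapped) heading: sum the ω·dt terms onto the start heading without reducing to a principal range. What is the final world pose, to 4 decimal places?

step 1: θ'=0.2028 (R=-1.5000) → pose (0.8988, -2.2807, 0.2028)
step 2: θ'=0.2028 (straight) → pose (0.4091, -2.3814, 0.2028)
step 3: θ'=0.5778 (R=-2.3333) → pose (-0.3954, -2.7124, 0.5778)

(-0.3954, -2.7124, 0.5778)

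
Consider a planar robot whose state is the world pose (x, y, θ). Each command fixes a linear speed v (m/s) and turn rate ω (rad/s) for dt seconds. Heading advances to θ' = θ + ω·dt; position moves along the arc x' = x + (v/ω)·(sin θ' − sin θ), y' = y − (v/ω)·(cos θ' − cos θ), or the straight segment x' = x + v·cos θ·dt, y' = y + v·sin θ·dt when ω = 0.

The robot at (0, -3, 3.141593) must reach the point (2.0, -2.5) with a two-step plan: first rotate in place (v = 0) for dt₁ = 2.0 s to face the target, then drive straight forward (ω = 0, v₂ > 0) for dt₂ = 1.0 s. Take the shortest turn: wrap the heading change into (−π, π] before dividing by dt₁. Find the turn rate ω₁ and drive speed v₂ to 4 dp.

heading to target = atan2(-2.5−-3, 2−0) = 0.2450
Δθ = wrap(0.2450 − 3.1416) = -2.8966; ω₁ = Δθ/dt₁ = -1.4483
distance = √((2−0)² + (-2.5−-3)²) = 2.0616; v₂ = distance/dt₂ = 2.0616

ω₁ = -1.4483, v₂ = 2.0616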